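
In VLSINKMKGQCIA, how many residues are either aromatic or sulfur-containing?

2

Aromatic: F, W, Y. Sulfur-containing: C, M.
Aromatic residues here: none (0).
Sulfur-containing residues here: M7, C11 (2).
The two groups share no amino acid, so total = 0 + 2 = 2.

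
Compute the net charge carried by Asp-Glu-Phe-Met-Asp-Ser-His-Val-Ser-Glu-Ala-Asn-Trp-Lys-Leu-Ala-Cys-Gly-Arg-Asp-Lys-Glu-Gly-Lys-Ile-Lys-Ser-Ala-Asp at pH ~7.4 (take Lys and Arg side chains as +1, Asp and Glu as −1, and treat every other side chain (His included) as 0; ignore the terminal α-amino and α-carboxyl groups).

-2

Positive (K, R): Lys14, Arg19, Lys21, Lys24, Lys26 → +5.
Negative (D, E): Asp1, Glu2, Asp5, Glu10, Asp20, Glu22, Asp29 → −7.
Net charge = (+5) + (−7) = −2.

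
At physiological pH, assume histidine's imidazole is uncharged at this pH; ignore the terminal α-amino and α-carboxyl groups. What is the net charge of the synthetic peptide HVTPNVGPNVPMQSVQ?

0

The side chains ionized at physiological pH are Lys/Arg (+1) and Asp/Glu (−1); with His treated as neutral, nothing else contributes.
Positive (K, R): none → +0.
Negative (D, E): none → −0.
Net charge = (+0) + (−0) = 0.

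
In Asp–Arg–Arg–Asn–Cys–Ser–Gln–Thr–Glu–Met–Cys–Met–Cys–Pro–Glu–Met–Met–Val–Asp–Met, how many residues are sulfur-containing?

Only Cys (C) and Met (M) have a sulfur atom in the side chain.
Matching residues: Cys5, Met10, Cys11, Met12, Cys13, Met16, Met17, Met20.

8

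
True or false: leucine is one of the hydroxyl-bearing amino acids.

False

S, T, and Y are the three residues with a side-chain hydroxyl.
Leucine is not in this group.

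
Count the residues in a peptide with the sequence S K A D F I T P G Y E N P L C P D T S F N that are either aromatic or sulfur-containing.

4

Aromatic: F, W, Y. Sulfur-containing: C, M.
Aromatic residues here: F5, Y10, F20 (3).
Sulfur-containing residues here: C15 (1).
The two groups share no amino acid, so total = 3 + 1 = 4.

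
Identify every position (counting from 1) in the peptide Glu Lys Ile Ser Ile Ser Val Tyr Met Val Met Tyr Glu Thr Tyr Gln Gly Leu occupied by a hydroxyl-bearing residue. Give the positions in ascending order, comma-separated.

4, 6, 8, 12, 14, 15

Matching residues: Ser4, Ser6, Tyr8, Tyr12, Thr14, Tyr15.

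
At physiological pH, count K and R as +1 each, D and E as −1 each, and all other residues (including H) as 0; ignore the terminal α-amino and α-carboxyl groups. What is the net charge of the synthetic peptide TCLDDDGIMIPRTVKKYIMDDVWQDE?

-4

Positive (K, R): R12, K15, K16 → +3.
Negative (D, E): D4, D5, D6, D20, D21, D25, E26 → −7.
Net charge = (+3) + (−7) = −4.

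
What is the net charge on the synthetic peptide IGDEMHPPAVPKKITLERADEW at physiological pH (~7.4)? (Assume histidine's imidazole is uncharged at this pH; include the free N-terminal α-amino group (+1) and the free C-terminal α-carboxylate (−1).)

At pH ~7.4 the Lys and Arg side chains are protonated (+1), the Asp and Glu side chains are deprotonated (−1), and with His taken as neutral all other side chains carry no charge.
Positive (K, R): K12, K13, R18 → +3.
Negative (D, E): D3, E4, E17, D20, E21 → −5.
The N-terminus (+1) and C-terminus (−1) cancel.
Net charge = (+3) + (−5) = −2.

-2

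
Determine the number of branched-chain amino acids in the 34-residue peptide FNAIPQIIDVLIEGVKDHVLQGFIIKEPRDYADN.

11

Valine (V), leucine (L), and isoleucine (I) are the branched-chain amino acids.
Matching residues: I4, I7, I8, V10, L11, I12, V15, V19, L20, I24, I25.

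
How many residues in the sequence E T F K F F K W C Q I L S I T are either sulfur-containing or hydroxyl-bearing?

4

Sulfur-containing: C, M. Hydroxyl-bearing: S, T, Y.
Sulfur-containing residues here: C9 (1).
Hydroxyl-bearing residues here: T2, S13, T15 (3).
The two groups share no amino acid, so total = 1 + 3 = 4.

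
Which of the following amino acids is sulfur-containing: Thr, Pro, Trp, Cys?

Cys

Only Cys (C) and Met (M) have a sulfur atom in the side chain.
Of the listed options, only Cys belongs to this group.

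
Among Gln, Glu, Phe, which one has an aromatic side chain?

Phe

Phenylalanine (F), tryptophan (W), and tyrosine (Y) have aromatic ring side chains.
Of the listed options, only Phe belongs to this group.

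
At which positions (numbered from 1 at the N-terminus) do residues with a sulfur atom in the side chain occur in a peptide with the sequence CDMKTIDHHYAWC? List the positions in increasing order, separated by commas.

1, 3, 13

Only Cys (C) and Met (M) have a sulfur atom in the side chain.
Matching residues: C1, M3, C13.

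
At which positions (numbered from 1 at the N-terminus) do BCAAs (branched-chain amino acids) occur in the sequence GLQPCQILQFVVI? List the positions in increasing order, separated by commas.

2, 7, 8, 11, 12, 13

V, L, and I make up the branched-chain aliphatic group.
Matching residues: L2, I7, L8, V11, V12, I13.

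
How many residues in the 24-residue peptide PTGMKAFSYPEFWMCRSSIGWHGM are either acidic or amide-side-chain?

1

Acidic: D, E. Amide-side-chain: N, Q.
Acidic residues here: E11 (1).
Amide-side-chain residues here: none (0).
The two groups share no amino acid, so total = 1 + 0 = 1.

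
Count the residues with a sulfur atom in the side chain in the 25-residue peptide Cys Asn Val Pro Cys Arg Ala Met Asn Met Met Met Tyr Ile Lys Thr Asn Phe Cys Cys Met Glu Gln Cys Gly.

10

Cysteine (C, thiol) and methionine (M, thioether) are the two sulfur-containing amino acids.
Matching residues: Cys1, Cys5, Met8, Met10, Met11, Met12, Cys19, Cys20, Met21, Cys24.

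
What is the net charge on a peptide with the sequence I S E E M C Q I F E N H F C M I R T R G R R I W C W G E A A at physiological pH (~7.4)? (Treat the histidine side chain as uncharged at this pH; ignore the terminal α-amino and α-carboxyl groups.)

0

At pH ~7.4 the Lys and Arg side chains are protonated (+1), the Asp and Glu side chains are deprotonated (−1), and with His taken as neutral all other side chains carry no charge.
Positive (K, R): R17, R19, R21, R22 → +4.
Negative (D, E): E3, E4, E10, E28 → −4.
Net charge = (+4) + (−4) = 0.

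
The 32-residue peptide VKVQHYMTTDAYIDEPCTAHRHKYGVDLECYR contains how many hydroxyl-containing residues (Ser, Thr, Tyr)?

7

Matching residues: Y6, T8, T9, Y12, T18, Y24, Y31.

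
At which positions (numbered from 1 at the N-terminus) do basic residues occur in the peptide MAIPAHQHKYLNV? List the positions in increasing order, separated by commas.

Lysine (K), arginine (R), and histidine (H) have basic, nitrogen-containing side chains.
Matching residues: H6, H8, K9.

6, 8, 9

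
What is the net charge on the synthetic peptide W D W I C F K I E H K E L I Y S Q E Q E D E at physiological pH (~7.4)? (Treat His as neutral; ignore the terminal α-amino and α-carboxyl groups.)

Near pH 7.4, K and R contribute +1 each, D and E contribute −1 each, and every other side chain (His included, as stated) is uncharged.
Positive (K, R): K7, K11 → +2.
Negative (D, E): D2, E9, E12, E18, E20, D21, E22 → −7.
Net charge = (+2) + (−7) = −5.

-5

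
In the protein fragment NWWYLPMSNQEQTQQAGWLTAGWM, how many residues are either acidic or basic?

1

Acidic: D, E. Basic: H, K, R.
Acidic residues here: E11 (1).
Basic residues here: none (0).
The two groups share no amino acid, so total = 1 + 0 = 1.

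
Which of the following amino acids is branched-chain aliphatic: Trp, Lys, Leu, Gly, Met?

Leu

Valine (V), leucine (L), and isoleucine (I) are the branched-chain amino acids.
Of the listed options, only Leu belongs to this group.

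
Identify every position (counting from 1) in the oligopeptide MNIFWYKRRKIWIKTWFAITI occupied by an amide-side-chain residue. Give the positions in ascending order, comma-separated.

2

The amide-side-chain residues are Asn (N) and Gln (Q).
Matching residues: N2.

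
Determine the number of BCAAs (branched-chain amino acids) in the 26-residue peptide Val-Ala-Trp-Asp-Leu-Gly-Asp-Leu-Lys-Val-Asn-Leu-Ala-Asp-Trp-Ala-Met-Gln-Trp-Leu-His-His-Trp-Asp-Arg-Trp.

Valine (V), leucine (L), and isoleucine (I) are the branched-chain amino acids.
Matching residues: Val1, Leu5, Leu8, Val10, Leu12, Leu20.

6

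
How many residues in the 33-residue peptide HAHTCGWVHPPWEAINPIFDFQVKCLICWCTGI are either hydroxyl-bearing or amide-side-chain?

Hydroxyl-bearing: S, T, Y. Amide-side-chain: N, Q.
Hydroxyl-bearing residues here: T4, T31 (2).
Amide-side-chain residues here: N16, Q22 (2).
The two groups share no amino acid, so total = 2 + 2 = 4.

4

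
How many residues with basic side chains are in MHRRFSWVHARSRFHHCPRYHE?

The basic amino acids are Lys (K), Arg (R), and His (H).
Matching residues: H2, R3, R4, H9, R11, R13, H15, H16, R19, H21.

10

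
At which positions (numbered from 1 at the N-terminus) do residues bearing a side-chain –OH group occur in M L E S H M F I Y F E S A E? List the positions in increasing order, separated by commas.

4, 9, 12

S, T, and Y are the three residues with a side-chain hydroxyl.
Matching residues: S4, Y9, S12.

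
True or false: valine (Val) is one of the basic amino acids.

False

The basic amino acids are Lys (K), Arg (R), and His (H).
Valine is not in this group.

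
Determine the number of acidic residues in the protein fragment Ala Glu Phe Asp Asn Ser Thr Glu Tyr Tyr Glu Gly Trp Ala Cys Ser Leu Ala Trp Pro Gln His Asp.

Only D (aspartate) and E (glutamate) carry a side-chain carboxylic acid.
Matching residues: Glu2, Asp4, Glu8, Glu11, Asp23.

5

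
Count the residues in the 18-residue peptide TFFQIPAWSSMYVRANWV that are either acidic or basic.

Acidic: D, E. Basic: H, K, R.
Acidic residues here: none (0).
Basic residues here: R14 (1).
The two groups share no amino acid, so total = 0 + 1 = 1.

1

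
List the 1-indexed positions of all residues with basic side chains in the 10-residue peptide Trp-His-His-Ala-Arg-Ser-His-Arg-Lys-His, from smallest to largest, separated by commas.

K, R, and H are the three residues with basic side chains (ε-amine, guanidinium, and imidazole respectively).
Matching residues: His2, His3, Arg5, His7, Arg8, Lys9, His10.

2, 3, 5, 7, 8, 9, 10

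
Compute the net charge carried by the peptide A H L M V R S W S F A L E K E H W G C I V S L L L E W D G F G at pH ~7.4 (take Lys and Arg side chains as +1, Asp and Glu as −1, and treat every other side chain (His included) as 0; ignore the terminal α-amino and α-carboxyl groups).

Positive (K, R): R6, K14 → +2.
Negative (D, E): E13, E15, E26, D28 → −4.
Net charge = (+2) + (−4) = −2.

-2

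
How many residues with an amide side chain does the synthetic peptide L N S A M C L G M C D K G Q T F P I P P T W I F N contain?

3

Asparagine (N) and glutamine (Q) have uncharged amide side chains.
Matching residues: N2, Q14, N25.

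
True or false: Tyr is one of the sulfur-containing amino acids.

Only Cys (C) and Met (M) have a sulfur atom in the side chain.
Tyrosine is not in this group.

False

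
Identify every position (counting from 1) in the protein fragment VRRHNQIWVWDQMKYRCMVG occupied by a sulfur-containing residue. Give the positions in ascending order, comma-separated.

Matching residues: M13, C17, M18.

13, 17, 18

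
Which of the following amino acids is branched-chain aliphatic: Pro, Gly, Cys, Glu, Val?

The BCAAs are Val, Leu, and Ile — aliphatic side chains with a branch point.
Of the listed options, only Val belongs to this group.

Val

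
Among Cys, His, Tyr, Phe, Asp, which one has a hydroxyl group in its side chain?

S, T, and Y are the three residues with a side-chain hydroxyl.
Of the listed options, only Tyr belongs to this group.

Tyr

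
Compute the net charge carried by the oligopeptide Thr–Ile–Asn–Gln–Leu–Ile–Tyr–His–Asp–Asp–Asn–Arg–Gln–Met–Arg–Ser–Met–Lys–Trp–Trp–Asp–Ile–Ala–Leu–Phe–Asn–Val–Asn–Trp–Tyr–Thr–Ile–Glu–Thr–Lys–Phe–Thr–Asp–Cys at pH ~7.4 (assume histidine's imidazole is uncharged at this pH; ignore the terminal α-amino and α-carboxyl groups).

-1

The side chains ionized at physiological pH are Lys/Arg (+1) and Asp/Glu (−1); with His treated as neutral, nothing else contributes.
Positive (K, R): Arg12, Arg15, Lys18, Lys35 → +4.
Negative (D, E): Asp9, Asp10, Asp21, Glu33, Asp38 → −5.
Net charge = (+4) + (−5) = −1.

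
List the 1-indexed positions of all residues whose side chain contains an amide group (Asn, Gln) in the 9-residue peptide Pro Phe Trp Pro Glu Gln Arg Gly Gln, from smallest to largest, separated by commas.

6, 9

Matching residues: Gln6, Gln9.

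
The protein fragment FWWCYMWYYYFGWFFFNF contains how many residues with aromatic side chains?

14

The aromatic amino acids are Phe (F, benzyl), Trp (W, indole), and Tyr (Y, phenol).
Matching residues: F1, W2, W3, Y5, W7, Y8, Y9, Y10, F11, W13, F14, F15, F16, F18.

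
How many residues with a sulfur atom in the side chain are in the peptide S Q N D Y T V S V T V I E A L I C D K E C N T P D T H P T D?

2

Only Cys (C) and Met (M) have a sulfur atom in the side chain.
Matching residues: C17, C21.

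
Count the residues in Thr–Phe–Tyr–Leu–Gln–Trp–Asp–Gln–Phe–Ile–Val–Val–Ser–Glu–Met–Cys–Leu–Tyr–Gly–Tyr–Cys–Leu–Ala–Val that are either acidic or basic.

2

Acidic: D, E. Basic: H, K, R.
Acidic residues here: Asp7, Glu14 (2).
Basic residues here: none (0).
The two groups share no amino acid, so total = 2 + 0 = 2.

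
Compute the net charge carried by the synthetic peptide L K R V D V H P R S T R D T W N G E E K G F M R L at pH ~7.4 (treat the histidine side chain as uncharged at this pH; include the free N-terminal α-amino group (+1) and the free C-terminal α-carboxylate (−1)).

The side chains ionized at physiological pH are Lys/Arg (+1) and Asp/Glu (−1); with His treated as neutral, nothing else contributes.
Positive (K, R): K2, R3, R9, R12, K20, R24 → +6.
Negative (D, E): D5, D13, E18, E19 → −4.
The N-terminus (+1) and C-terminus (−1) cancel.
Net charge = (+6) + (−4) = +2.

+2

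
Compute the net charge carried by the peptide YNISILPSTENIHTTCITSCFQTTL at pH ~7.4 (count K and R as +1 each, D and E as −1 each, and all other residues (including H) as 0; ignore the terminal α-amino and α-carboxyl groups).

Positive (K, R): none → +0.
Negative (D, E): E10 → −1.
Net charge = (+0) + (−1) = −1.

-1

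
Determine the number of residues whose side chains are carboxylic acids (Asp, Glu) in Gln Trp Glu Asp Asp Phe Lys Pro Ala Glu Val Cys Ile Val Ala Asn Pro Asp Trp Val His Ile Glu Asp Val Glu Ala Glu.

Matching residues: Glu3, Asp4, Asp5, Glu10, Asp18, Glu23, Asp24, Glu26, Glu28.

9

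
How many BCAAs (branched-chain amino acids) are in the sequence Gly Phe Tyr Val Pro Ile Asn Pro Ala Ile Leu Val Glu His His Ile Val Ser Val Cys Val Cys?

9

Valine (V), leucine (L), and isoleucine (I) are the branched-chain amino acids.
Matching residues: Val4, Ile6, Ile10, Leu11, Val12, Ile16, Val17, Val19, Val21.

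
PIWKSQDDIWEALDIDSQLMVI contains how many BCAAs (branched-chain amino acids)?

7

Valine (V), leucine (L), and isoleucine (I) are the branched-chain amino acids.
Matching residues: I2, I9, L13, I15, L19, V21, I22.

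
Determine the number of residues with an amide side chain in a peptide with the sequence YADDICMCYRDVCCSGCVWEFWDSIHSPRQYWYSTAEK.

Asparagine (N) and glutamine (Q) have uncharged amide side chains.
Matching residues: Q30.

1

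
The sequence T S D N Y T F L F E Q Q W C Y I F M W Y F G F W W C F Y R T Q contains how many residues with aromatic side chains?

14

F, W, and Y each carry an aromatic ring on the side chain.
Matching residues: Y5, F7, F9, W13, Y15, F17, W19, Y20, F21, F23, W24, W25, F27, Y28.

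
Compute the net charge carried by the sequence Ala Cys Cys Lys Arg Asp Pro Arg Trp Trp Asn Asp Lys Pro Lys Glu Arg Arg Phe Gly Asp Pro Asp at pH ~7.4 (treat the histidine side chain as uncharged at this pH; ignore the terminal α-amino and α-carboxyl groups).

+2

Near pH 7.4, K and R contribute +1 each, D and E contribute −1 each, and every other side chain (His included, as stated) is uncharged.
Positive (K, R): Lys4, Arg5, Arg8, Lys13, Lys15, Arg17, Arg18 → +7.
Negative (D, E): Asp6, Asp12, Glu16, Asp21, Asp23 → −5.
Net charge = (+7) + (−5) = +2.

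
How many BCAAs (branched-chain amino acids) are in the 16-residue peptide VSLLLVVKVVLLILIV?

V, L, and I make up the branched-chain aliphatic group.
Matching residues: V1, L3, L4, L5, V6, V7, V9, V10, L11, L12, I13, L14, I15, V16.

14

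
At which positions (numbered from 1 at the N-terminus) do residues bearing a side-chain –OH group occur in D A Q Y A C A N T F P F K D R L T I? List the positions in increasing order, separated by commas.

S, T, and Y are the three residues with a side-chain hydroxyl.
Matching residues: Y4, T9, T17.

4, 9, 17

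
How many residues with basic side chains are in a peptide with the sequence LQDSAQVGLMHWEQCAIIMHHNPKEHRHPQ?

K, R, and H are the three residues with basic side chains (ε-amine, guanidinium, and imidazole respectively).
Matching residues: H11, H20, H21, K24, H26, R27, H28.

7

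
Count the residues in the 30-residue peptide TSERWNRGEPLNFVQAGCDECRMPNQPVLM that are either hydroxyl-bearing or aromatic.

Hydroxyl-bearing: S, T, Y. Aromatic: F, W, Y.
Hydroxyl-bearing residues here: T1, S2 (2).
Aromatic residues here: W5, F13 (2).
(Y belongs to both groups, but none appear in this sequence.) Total = 2 + 2 = 4.

4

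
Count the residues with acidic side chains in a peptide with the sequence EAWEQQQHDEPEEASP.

Only D (aspartate) and E (glutamate) carry a side-chain carboxylic acid.
Matching residues: E1, E4, D9, E10, E12, E13.

6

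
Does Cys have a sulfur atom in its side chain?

Yes

Cysteine (C, thiol) and methionine (M, thioether) are the two sulfur-containing amino acids.
Cysteine is in this group.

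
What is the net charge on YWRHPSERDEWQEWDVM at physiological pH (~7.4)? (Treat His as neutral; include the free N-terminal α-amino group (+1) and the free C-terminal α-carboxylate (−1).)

The side chains ionized at physiological pH are Lys/Arg (+1) and Asp/Glu (−1); with His treated as neutral, nothing else contributes.
Positive (K, R): R3, R8 → +2.
Negative (D, E): E7, D9, E10, E13, D15 → −5.
The N-terminus (+1) and C-terminus (−1) cancel.
Net charge = (+2) + (−5) = −3.

-3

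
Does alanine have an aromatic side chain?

Phenylalanine (F), tryptophan (W), and tyrosine (Y) have aromatic ring side chains.
Alanine is not in this group.

No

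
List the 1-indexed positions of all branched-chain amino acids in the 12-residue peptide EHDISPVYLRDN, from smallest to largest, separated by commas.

4, 7, 9

V, L, and I make up the branched-chain aliphatic group.
Matching residues: I4, V7, L9.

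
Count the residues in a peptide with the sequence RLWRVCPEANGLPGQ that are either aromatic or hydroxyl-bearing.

1

Aromatic: F, W, Y. Hydroxyl-bearing: S, T, Y.
Aromatic residues here: W3 (1).
Hydroxyl-bearing residues here: none (0).
(Y belongs to both groups, but none appear in this sequence.) Total = 1 + 0 = 1.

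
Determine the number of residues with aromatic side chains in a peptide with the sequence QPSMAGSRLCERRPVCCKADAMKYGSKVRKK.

F, W, and Y each carry an aromatic ring on the side chain.
Matching residues: Y24.

1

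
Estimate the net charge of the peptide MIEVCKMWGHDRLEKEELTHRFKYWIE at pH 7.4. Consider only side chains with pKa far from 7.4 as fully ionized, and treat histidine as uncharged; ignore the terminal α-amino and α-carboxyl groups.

-1

Near pH 7.4, K and R contribute +1 each, D and E contribute −1 each, and every other side chain (His included, as stated) is uncharged.
Positive (K, R): K6, R12, K15, R21, K23 → +5.
Negative (D, E): E3, D11, E14, E16, E17, E27 → −6.
Net charge = (+5) + (−6) = −1.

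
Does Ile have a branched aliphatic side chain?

Valine (V), leucine (L), and isoleucine (I) are the branched-chain amino acids.
Isoleucine is in this group.

Yes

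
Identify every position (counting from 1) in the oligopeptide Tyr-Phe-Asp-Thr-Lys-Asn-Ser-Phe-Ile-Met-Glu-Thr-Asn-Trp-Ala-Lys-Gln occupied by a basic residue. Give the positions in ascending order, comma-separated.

K, R, and H are the three residues with basic side chains (ε-amine, guanidinium, and imidazole respectively).
Matching residues: Lys5, Lys16.

5, 16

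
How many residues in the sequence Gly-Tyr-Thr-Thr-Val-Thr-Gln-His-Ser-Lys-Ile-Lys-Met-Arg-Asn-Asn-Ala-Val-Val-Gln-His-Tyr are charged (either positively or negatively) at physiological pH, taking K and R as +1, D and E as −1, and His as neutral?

3

Charged side chains at pH ~7.4: K, R (positive); D, E (negative).
Matching residues: Lys10, Lys12, Arg14.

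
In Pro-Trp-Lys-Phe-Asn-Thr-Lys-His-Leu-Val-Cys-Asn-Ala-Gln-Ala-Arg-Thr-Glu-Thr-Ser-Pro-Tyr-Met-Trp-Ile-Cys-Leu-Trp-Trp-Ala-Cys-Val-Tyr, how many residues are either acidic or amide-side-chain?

Acidic: D, E. Amide-side-chain: N, Q.
Acidic residues here: Glu18 (1).
Amide-side-chain residues here: Asn5, Asn12, Gln14 (3).
The two groups share no amino acid, so total = 1 + 3 = 4.

4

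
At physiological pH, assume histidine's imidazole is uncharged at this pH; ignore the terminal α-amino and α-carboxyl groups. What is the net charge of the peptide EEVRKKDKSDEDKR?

The side chains ionized at physiological pH are Lys/Arg (+1) and Asp/Glu (−1); with His treated as neutral, nothing else contributes.
Positive (K, R): R4, K5, K6, K8, K13, R14 → +6.
Negative (D, E): E1, E2, D7, D10, E11, D12 → −6.
Net charge = (+6) + (−6) = 0.

0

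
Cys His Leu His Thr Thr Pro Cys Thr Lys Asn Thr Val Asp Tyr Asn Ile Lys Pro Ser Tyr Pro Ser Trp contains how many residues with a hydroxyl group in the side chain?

The –OH-bearing residues are Ser, Thr (aliphatic alcohols), and Tyr (phenol).
Matching residues: Thr5, Thr6, Thr9, Thr12, Tyr15, Ser20, Tyr21, Ser23.

8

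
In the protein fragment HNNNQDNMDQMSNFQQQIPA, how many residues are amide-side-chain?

Asparagine (N) and glutamine (Q) have uncharged amide side chains.
Matching residues: N2, N3, N4, Q5, N7, Q10, N13, Q15, Q16, Q17.

10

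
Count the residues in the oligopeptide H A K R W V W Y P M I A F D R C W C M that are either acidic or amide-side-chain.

Acidic: D, E. Amide-side-chain: N, Q.
Acidic residues here: D14 (1).
Amide-side-chain residues here: none (0).
The two groups share no amino acid, so total = 1 + 0 = 1.

1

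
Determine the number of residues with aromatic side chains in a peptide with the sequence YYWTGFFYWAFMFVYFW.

12

The aromatic amino acids are Phe (F, benzyl), Trp (W, indole), and Tyr (Y, phenol).
Matching residues: Y1, Y2, W3, F6, F7, Y8, W9, F11, F13, Y15, F16, W17.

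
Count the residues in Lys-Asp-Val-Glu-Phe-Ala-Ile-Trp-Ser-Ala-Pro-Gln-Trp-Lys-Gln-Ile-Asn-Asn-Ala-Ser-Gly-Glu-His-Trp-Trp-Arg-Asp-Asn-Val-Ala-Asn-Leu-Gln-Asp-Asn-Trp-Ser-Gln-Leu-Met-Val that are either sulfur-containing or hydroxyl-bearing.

Sulfur-containing: C, M. Hydroxyl-bearing: S, T, Y.
Sulfur-containing residues here: Met40 (1).
Hydroxyl-bearing residues here: Ser9, Ser20, Ser37 (3).
The two groups share no amino acid, so total = 1 + 3 = 4.

4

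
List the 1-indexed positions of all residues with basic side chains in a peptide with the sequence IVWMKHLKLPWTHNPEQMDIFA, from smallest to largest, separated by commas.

Lysine (K), arginine (R), and histidine (H) have basic, nitrogen-containing side chains.
Matching residues: K5, H6, K8, H13.

5, 6, 8, 13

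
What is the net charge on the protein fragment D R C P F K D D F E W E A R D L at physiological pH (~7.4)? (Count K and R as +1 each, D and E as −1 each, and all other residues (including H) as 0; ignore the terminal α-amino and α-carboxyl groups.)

Positive (K, R): R2, K6, R14 → +3.
Negative (D, E): D1, D7, D8, E10, E12, D15 → −6.
Net charge = (+3) + (−6) = −3.

-3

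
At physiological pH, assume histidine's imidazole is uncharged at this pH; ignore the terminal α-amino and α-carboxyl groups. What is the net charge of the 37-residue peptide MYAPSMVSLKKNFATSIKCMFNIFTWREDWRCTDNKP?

+3

Near pH 7.4, K and R contribute +1 each, D and E contribute −1 each, and every other side chain (His included, as stated) is uncharged.
Positive (K, R): K10, K11, K18, R27, R31, K36 → +6.
Negative (D, E): E28, D29, D34 → −3.
Net charge = (+6) + (−3) = +3.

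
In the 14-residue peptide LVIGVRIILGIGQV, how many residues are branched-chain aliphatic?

9

V, L, and I make up the branched-chain aliphatic group.
Matching residues: L1, V2, I3, V5, I7, I8, L9, I11, V14.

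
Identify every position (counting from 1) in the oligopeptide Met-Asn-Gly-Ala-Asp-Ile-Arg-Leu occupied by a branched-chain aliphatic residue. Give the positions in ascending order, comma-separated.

6, 8

Valine (V), leucine (L), and isoleucine (I) are the branched-chain amino acids.
Matching residues: Ile6, Leu8.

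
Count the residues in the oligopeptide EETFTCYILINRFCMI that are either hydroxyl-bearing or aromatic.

5

Hydroxyl-bearing: S, T, Y. Aromatic: F, W, Y.
Hydroxyl-bearing residues here: T3, T5, Y7 (3).
Aromatic residues here: F4, Y7, F13 (3).
Y is in both groups, so the 1 Y residue must not be double-counted.
Total = 3 + 3 − 1 = 5.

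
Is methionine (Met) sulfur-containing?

Yes

The sulfur-bearing residues are cysteine (–SH) and methionine (–S–CH₃).
Methionine is in this group.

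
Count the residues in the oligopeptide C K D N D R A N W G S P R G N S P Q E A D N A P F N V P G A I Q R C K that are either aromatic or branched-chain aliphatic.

4

Aromatic: F, W, Y. Branched-chain aliphatic: I, L, V.
Aromatic residues here: W9, F25 (2).
Branched-chain aliphatic residues here: V27, I31 (2).
The two groups share no amino acid, so total = 2 + 2 = 4.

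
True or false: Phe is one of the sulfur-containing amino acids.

Cysteine (C, thiol) and methionine (M, thioether) are the two sulfur-containing amino acids.
Phenylalanine is not in this group.

False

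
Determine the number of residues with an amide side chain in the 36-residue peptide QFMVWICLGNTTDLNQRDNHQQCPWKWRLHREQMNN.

10

Only N (asparagine) and Q (glutamine) carry a side-chain carboxamide.
Matching residues: Q1, N10, N15, Q16, N19, Q21, Q22, Q33, N35, N36.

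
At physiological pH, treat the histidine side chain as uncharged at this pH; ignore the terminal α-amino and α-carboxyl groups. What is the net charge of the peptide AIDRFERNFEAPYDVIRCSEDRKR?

The side chains ionized at physiological pH are Lys/Arg (+1) and Asp/Glu (−1); with His treated as neutral, nothing else contributes.
Positive (K, R): R4, R7, R17, R22, K23, R24 → +6.
Negative (D, E): D3, E6, E10, D14, E20, D21 → −6.
Net charge = (+6) + (−6) = 0.

0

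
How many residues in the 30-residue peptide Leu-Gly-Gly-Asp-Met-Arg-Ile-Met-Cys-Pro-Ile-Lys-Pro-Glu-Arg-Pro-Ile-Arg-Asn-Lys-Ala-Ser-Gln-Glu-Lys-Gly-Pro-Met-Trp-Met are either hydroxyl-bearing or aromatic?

2

Hydroxyl-bearing: S, T, Y. Aromatic: F, W, Y.
Hydroxyl-bearing residues here: Ser22 (1).
Aromatic residues here: Trp29 (1).
(Y belongs to both groups, but none appear in this sequence.) Total = 1 + 1 = 2.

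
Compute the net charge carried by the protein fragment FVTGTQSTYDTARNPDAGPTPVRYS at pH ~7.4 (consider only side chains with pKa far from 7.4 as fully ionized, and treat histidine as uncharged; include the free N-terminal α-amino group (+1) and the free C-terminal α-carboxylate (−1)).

The side chains ionized at physiological pH are Lys/Arg (+1) and Asp/Glu (−1); with His treated as neutral, nothing else contributes.
Positive (K, R): R13, R23 → +2.
Negative (D, E): D10, D16 → −2.
The N-terminus (+1) and C-terminus (−1) cancel.
Net charge = (+2) + (−2) = 0.

0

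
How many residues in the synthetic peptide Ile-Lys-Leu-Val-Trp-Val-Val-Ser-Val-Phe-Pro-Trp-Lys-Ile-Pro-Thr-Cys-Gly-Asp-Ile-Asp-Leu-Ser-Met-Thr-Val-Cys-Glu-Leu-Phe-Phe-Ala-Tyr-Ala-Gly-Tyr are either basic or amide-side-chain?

2

Basic: H, K, R. Amide-side-chain: N, Q.
Basic residues here: Lys2, Lys13 (2).
Amide-side-chain residues here: none (0).
The two groups share no amino acid, so total = 2 + 0 = 2.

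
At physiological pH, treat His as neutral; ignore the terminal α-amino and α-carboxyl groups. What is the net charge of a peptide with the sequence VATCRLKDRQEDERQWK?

+1

The side chains ionized at physiological pH are Lys/Arg (+1) and Asp/Glu (−1); with His treated as neutral, nothing else contributes.
Positive (K, R): R5, K7, R9, R14, K17 → +5.
Negative (D, E): D8, E11, D12, E13 → −4.
Net charge = (+5) + (−4) = +1.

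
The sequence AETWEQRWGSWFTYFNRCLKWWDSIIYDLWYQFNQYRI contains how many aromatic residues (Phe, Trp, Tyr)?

Matching residues: W4, W8, W11, F12, Y14, F15, W21, W22, Y27, W30, Y31, F33, Y36.

13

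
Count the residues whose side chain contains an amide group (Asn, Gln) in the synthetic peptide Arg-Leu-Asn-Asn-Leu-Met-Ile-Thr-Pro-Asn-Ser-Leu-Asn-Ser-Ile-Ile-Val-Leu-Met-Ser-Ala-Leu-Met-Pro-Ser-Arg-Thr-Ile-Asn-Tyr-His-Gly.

5

Matching residues: Asn3, Asn4, Asn10, Asn13, Asn29.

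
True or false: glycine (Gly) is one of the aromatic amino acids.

False

F, W, and Y each carry an aromatic ring on the side chain.
Glycine is not in this group.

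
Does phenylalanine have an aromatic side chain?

Yes

The aromatic amino acids are Phe (F, benzyl), Trp (W, indole), and Tyr (Y, phenol).
Phenylalanine is in this group.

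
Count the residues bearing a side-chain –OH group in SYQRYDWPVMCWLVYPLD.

4

S, T, and Y are the three residues with a side-chain hydroxyl.
Matching residues: S1, Y2, Y5, Y15.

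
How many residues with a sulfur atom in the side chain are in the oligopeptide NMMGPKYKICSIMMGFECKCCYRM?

The sulfur-bearing residues are cysteine (–SH) and methionine (–S–CH₃).
Matching residues: M2, M3, C10, M13, M14, C18, C20, C21, M24.

9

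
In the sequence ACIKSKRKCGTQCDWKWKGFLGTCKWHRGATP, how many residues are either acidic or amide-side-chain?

Acidic: D, E. Amide-side-chain: N, Q.
Acidic residues here: D14 (1).
Amide-side-chain residues here: Q12 (1).
The two groups share no amino acid, so total = 1 + 1 = 2.

2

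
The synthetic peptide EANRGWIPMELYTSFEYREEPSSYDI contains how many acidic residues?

Only D (aspartate) and E (glutamate) carry a side-chain carboxylic acid.
Matching residues: E1, E10, E16, E19, E20, D25.

6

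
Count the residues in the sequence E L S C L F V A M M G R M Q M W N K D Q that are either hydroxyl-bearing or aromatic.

3

Hydroxyl-bearing: S, T, Y. Aromatic: F, W, Y.
Hydroxyl-bearing residues here: S3 (1).
Aromatic residues here: F6, W16 (2).
(Y belongs to both groups, but none appear in this sequence.) Total = 1 + 2 = 3.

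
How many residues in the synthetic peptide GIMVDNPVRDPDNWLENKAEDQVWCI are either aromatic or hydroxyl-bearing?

Aromatic: F, W, Y. Hydroxyl-bearing: S, T, Y.
Aromatic residues here: W14, W24 (2).
Hydroxyl-bearing residues here: none (0).
(Y belongs to both groups, but none appear in this sequence.) Total = 2 + 0 = 2.

2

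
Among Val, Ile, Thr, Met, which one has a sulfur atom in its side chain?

Cysteine (C, thiol) and methionine (M, thioether) are the two sulfur-containing amino acids.
Of the listed options, only Met belongs to this group.

Met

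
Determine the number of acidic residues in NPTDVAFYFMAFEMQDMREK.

The acidic residues are Asp (D) and Glu (E), whose side chains end in a carboxylate group.
Matching residues: D4, E13, D16, E19.

4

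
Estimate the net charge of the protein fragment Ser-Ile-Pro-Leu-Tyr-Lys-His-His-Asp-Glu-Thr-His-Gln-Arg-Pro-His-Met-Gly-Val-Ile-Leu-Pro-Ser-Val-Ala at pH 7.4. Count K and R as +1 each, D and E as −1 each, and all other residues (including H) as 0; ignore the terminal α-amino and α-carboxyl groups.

0

Positive (K, R): Lys6, Arg14 → +2.
Negative (D, E): Asp9, Glu10 → −2.
Net charge = (+2) + (−2) = 0.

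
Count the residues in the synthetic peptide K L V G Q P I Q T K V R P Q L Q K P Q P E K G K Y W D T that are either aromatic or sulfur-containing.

2

Aromatic: F, W, Y. Sulfur-containing: C, M.
Aromatic residues here: Y25, W26 (2).
Sulfur-containing residues here: none (0).
The two groups share no amino acid, so total = 2 + 0 = 2.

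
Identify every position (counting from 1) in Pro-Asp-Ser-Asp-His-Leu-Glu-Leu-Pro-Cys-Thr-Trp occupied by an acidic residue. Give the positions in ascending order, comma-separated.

Only D (aspartate) and E (glutamate) carry a side-chain carboxylic acid.
Matching residues: Asp2, Asp4, Glu7.

2, 4, 7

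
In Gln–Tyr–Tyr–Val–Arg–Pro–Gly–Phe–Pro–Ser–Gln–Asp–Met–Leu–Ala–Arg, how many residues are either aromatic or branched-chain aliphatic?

Aromatic: F, W, Y. Branched-chain aliphatic: I, L, V.
Aromatic residues here: Tyr2, Tyr3, Phe8 (3).
Branched-chain aliphatic residues here: Val4, Leu14 (2).
The two groups share no amino acid, so total = 3 + 2 = 5.

5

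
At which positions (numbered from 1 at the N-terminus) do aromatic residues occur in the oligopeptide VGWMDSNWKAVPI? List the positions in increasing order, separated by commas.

3, 8

Phenylalanine (F), tryptophan (W), and tyrosine (Y) have aromatic ring side chains.
Matching residues: W3, W8.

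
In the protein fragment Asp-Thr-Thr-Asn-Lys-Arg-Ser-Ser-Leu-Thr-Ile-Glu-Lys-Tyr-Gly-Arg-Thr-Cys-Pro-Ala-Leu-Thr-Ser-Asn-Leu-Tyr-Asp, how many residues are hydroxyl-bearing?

10

Serine (S), threonine (T), and tyrosine (Y) each carry a hydroxyl group on the side chain.
Matching residues: Thr2, Thr3, Ser7, Ser8, Thr10, Tyr14, Thr17, Thr22, Ser23, Tyr26.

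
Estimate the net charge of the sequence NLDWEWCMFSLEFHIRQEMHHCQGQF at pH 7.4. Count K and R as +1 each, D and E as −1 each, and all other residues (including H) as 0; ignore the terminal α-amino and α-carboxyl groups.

Positive (K, R): R16 → +1.
Negative (D, E): D3, E5, E12, E18 → −4.
Net charge = (+1) + (−4) = −3.

-3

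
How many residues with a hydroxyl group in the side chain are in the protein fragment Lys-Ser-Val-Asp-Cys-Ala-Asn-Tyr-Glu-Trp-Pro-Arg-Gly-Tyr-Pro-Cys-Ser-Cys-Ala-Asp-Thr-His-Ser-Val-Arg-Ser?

7

Serine (S), threonine (T), and tyrosine (Y) each carry a hydroxyl group on the side chain.
Matching residues: Ser2, Tyr8, Tyr14, Ser17, Thr21, Ser23, Ser26.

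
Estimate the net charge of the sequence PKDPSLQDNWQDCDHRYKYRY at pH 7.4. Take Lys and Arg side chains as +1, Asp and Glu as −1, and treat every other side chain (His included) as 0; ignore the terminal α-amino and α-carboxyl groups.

Positive (K, R): K2, R16, K18, R20 → +4.
Negative (D, E): D3, D8, D12, D14 → −4.
Net charge = (+4) + (−4) = 0.

0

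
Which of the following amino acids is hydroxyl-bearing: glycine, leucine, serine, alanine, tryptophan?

The –OH-bearing residues are Ser, Thr (aliphatic alcohols), and Tyr (phenol).
Of the listed options, only serine belongs to this group.

serine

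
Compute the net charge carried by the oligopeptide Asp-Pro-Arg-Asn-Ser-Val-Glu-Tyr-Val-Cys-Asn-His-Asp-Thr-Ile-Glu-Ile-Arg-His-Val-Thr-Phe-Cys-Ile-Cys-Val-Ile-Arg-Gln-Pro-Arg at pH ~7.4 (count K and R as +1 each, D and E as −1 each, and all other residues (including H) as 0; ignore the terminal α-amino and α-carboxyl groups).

Positive (K, R): Arg3, Arg18, Arg28, Arg31 → +4.
Negative (D, E): Asp1, Glu7, Asp13, Glu16 → −4.
Net charge = (+4) + (−4) = 0.

0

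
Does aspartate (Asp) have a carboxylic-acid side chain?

Yes

Only D (aspartate) and E (glutamate) carry a side-chain carboxylic acid.
Aspartate is in this group.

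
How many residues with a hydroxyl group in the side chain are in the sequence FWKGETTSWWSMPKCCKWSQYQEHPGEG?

Serine (S), threonine (T), and tyrosine (Y) each carry a hydroxyl group on the side chain.
Matching residues: T6, T7, S8, S11, S19, Y21.

6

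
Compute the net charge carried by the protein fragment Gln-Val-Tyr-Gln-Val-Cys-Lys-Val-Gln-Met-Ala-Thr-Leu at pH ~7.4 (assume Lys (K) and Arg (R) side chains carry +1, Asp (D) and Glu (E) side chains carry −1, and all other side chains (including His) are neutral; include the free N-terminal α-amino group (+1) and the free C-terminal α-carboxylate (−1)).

+1

Positive (K, R): Lys7 → +1.
Negative (D, E): none → −0.
The N-terminus (+1) and C-terminus (−1) cancel.
Net charge = (+1) + (−0) = +1.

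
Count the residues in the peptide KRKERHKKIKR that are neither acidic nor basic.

1

Acidic: D, E. Basic: K, R, H. All other residues are neither.
Matching residues: I9.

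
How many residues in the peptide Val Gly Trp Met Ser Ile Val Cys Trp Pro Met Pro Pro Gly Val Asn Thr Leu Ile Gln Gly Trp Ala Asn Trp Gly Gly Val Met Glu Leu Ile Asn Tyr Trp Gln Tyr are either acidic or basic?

1

Acidic: D, E. Basic: H, K, R.
Acidic residues here: Glu30 (1).
Basic residues here: none (0).
The two groups share no amino acid, so total = 1 + 0 = 1.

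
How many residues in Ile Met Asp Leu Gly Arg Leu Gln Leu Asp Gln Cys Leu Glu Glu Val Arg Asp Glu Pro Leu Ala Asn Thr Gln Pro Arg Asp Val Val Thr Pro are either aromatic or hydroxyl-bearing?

2

Aromatic: F, W, Y. Hydroxyl-bearing: S, T, Y.
Aromatic residues here: none (0).
Hydroxyl-bearing residues here: Thr24, Thr31 (2).
(Y belongs to both groups, but none appear in this sequence.) Total = 0 + 2 = 2.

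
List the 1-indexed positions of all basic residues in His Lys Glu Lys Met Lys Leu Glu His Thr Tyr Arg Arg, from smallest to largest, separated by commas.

Lysine (K), arginine (R), and histidine (H) have basic, nitrogen-containing side chains.
Matching residues: His1, Lys2, Lys4, Lys6, His9, Arg12, Arg13.

1, 2, 4, 6, 9, 12, 13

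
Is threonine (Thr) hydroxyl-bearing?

The –OH-bearing residues are Ser, Thr (aliphatic alcohols), and Tyr (phenol).
Threonine is in this group.

Yes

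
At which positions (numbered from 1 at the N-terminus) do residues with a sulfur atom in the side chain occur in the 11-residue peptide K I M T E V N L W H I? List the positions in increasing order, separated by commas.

Cysteine (C, thiol) and methionine (M, thioether) are the two sulfur-containing amino acids.
Matching residues: M3.

3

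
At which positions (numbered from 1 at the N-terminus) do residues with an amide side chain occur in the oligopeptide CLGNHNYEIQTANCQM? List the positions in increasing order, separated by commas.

4, 6, 10, 13, 15

Asparagine (N) and glutamine (Q) have uncharged amide side chains.
Matching residues: N4, N6, Q10, N13, Q15.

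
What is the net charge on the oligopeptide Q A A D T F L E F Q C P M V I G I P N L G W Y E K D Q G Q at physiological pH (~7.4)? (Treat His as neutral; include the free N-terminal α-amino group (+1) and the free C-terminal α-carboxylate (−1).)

-3

The side chains ionized at physiological pH are Lys/Arg (+1) and Asp/Glu (−1); with His treated as neutral, nothing else contributes.
Positive (K, R): K25 → +1.
Negative (D, E): D4, E8, E24, D26 → −4.
The N-terminus (+1) and C-terminus (−1) cancel.
Net charge = (+1) + (−4) = −3.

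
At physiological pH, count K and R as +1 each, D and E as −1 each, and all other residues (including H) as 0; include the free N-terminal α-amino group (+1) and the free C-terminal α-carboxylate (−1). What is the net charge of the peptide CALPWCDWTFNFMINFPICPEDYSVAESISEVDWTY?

-6

Positive (K, R): none → +0.
Negative (D, E): D7, E21, D22, E27, E31, D33 → −6.
The N-terminus (+1) and C-terminus (−1) cancel.
Net charge = (+0) + (−6) = −6.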